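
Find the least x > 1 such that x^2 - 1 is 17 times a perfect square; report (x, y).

First expand sqrt(17) as a continued fraction. With x_i = (sqrt(17) + m_i)/d_i and (m_0, d_0) = (0, 1): a_0 = floor(sqrt(17)) = 4, since 4^2 = 16 <= 17 < 25 = 5^2.
Iterate m_{i+1} = d_i*a_i - m_i, d_{i+1} = (17 - m_{i+1}^2)/d_i, a_{i+1} = floor((a_0 + m_{i+1})/d_{i+1}):
  m_1 = 1*4 - 0 = 4, d_1 = (17 - 4^2)/1 = 1/1 = 1, a_1 = floor((4 + 4)/1) = 8.
  m_2 = 1*8 - 4 = 4, d_2 = (17 - 4^2)/1 = 1/1 = 1: (m_2, d_2) = (m_1, d_1) = (4, 1), so from here the quotient a_1 repeats; the period length is 1.
So sqrt(17) = [4; (8)] with period length k = 1.
k is odd, so (p_{k-1}, q_{k-1}) only solves x^2 - 17y^2 = -1 and the fundamental solution of x^2 - 17y^2 = 1 is (p_{2k-1}, q_{2k-1}) = (p_1, q_1); compute convergents through index 1, running through the period twice.
Convergents (p_i = a_i*p_{i-1} + p_{i-2}, q_i = a_i*q_{i-1} + q_{i-2} with p_{-2}=0, p_{-1}=1, q_{-2}=1, q_{-1}=0):
  i=0: a_0=4, p_0 = 4*1 + 0 = 4, q_0 = 4*0 + 1 = 1.
  i=1: a_1=8, p_1 = 8*4 + 1 = 33, q_1 = 8*1 + 0 = 8.
Indeed p_0^2 - 17*q_0^2 = 16 - 17 = -1, not +1.
Check: 33^2 - 17*8^2 = 1089 - 1088 = 1, so (x, y) = (33, 8) solves the equation, and by the theorem it is the least positive solution.

(x, y) = (33, 8)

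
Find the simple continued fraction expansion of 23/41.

[0; 1, 1, 3, 1, 1, 2]

Run the Euclidean algorithm on 23 and 41; the successive quotients are the partial quotients a_0, a_1, ... (each step inverts the fractional part left over by the previous one):
  23 = 0*41 + 23, so a_0 = 0.
  41 = 1*23 + 18, so a_1 = 1.
  23 = 1*18 + 5, so a_2 = 1.
  18 = 3*5 + 3, so a_3 = 3.
  5 = 1*3 + 2, so a_4 = 1.
  3 = 1*2 + 1, so a_5 = 1.
  2 = 2*1 + 0, so a_6 = 2.
The remainder reaches 0 after 7 divisions, so the expansion has 7 partial quotients, read off in order.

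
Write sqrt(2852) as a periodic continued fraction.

Write x_i = (sqrt(2852) + m_i)/d_i with (m_0, d_0) = (0, 1). a_0 = floor(sqrt(2852)) = 53, since 53^2 = 2809 <= 2852 < 2916 = 54^2.
Iterate m_{i+1} = d_i*a_i - m_i, d_{i+1} = (2852 - m_{i+1}^2)/d_i, a_{i+1} = floor((a_0 + m_{i+1})/d_{i+1}):
  m_1 = 1*53 - 0 = 53, d_1 = (2852 - 53^2)/1 = 43/1 = 43, a_1 = floor((53 + 53)/43) = 2.
  m_2 = 43*2 - 53 = 33, d_2 = (2852 - 33^2)/43 = 1763/43 = 41, a_2 = floor((53 + 33)/41) = 2.
  m_3 = 41*2 - 33 = 49, d_3 = (2852 - 49^2)/41 = 451/41 = 11, a_3 = floor((53 + 49)/11) = 9.
  m_4 = 11*9 - 49 = 50, d_4 = (2852 - 50^2)/11 = 352/11 = 32, a_4 = floor((53 + 50)/32) = 3.
  m_5 = 32*3 - 50 = 46, d_5 = (2852 - 46^2)/32 = 736/32 = 23, a_5 = floor((53 + 46)/23) = 4.
  m_6 = 23*4 - 46 = 46, d_6 = (2852 - 46^2)/23 = 736/23 = 32, a_6 = floor((53 + 46)/32) = 3.
  m_7 = 32*3 - 46 = 50, d_7 = (2852 - 50^2)/32 = 352/32 = 11, a_7 = floor((53 + 50)/11) = 9.
  m_8 = 11*9 - 50 = 49, d_8 = (2852 - 49^2)/11 = 451/11 = 41, a_8 = floor((53 + 49)/41) = 2.
  m_9 = 41*2 - 49 = 33, d_9 = (2852 - 33^2)/41 = 1763/41 = 43, a_9 = floor((53 + 33)/43) = 2.
  m_10 = 43*2 - 33 = 53, d_10 = (2852 - 53^2)/43 = 43/43 = 1, a_10 = floor((53 + 53)/1) = 106.
  m_11 = 1*106 - 53 = 53, d_11 = (2852 - 53^2)/1 = 43/1 = 43: (m_11, d_11) = (m_1, d_1) = (53, 43), so from here the quotients repeat a_1, ..., a_10; the period length is 10.
Hence the expansion of sqrt(2852) is a_0 = 53 followed by the repeating block 2, 2, 9, 3, 4, 3, 9, 2, 2, 106 (period 10).

[53; (2, 2, 9, 3, 4, 3, 9, 2, 2, 106)]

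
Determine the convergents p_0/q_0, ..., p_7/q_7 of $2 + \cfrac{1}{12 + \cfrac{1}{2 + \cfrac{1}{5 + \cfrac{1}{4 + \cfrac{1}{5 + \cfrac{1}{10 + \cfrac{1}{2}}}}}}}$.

2/1, 25/12, 52/25, 285/137, 1192/573, 6245/3002, 63642/30593, 133529/64188

Using the convergent recurrence p_i = a_i*p_{i-1} + p_{i-2}, q_i = a_i*q_{i-1} + q_{i-2} with p_{-2}=0, p_{-1}=1, q_{-2}=1, q_{-1}=0:
  i=0: a_0=2, p_0 = 2*1 + 0 = 2, q_0 = 2*0 + 1 = 1.
  i=1: a_1=12, p_1 = 12*2 + 1 = 25, q_1 = 12*1 + 0 = 12.
  i=2: a_2=2, p_2 = 2*25 + 2 = 52, q_2 = 2*12 + 1 = 25.
  i=3: a_3=5, p_3 = 5*52 + 25 = 285, q_3 = 5*25 + 12 = 137.
  i=4: a_4=4, p_4 = 4*285 + 52 = 1192, q_4 = 4*137 + 25 = 573.
  i=5: a_5=5, p_5 = 5*1192 + 285 = 6245, q_5 = 5*573 + 137 = 3002.
  i=6: a_6=10, p_6 = 10*6245 + 1192 = 63642, q_6 = 10*3002 + 573 = 30593.
  i=7: a_7=2, p_7 = 2*63642 + 6245 = 133529, q_7 = 2*30593 + 3002 = 64188.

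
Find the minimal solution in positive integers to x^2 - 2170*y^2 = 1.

First expand sqrt(2170) as a continued fraction. With x_i = (sqrt(2170) + m_i)/d_i and (m_0, d_0) = (0, 1): a_0 = floor(sqrt(2170)) = 46, since 46^2 = 2116 <= 2170 < 2209 = 47^2.
Iterate m_{i+1} = d_i*a_i - m_i, d_{i+1} = (2170 - m_{i+1}^2)/d_i, a_{i+1} = floor((a_0 + m_{i+1})/d_{i+1}):
  m_1 = 1*46 - 0 = 46, d_1 = (2170 - 46^2)/1 = 54/1 = 54, a_1 = floor((46 + 46)/54) = 1.
  m_2 = 54*1 - 46 = 8, d_2 = (2170 - 8^2)/54 = 2106/54 = 39, a_2 = floor((46 + 8)/39) = 1.
  m_3 = 39*1 - 8 = 31, d_3 = (2170 - 31^2)/39 = 1209/39 = 31, a_3 = floor((46 + 31)/31) = 2.
  m_4 = 31*2 - 31 = 31, d_4 = (2170 - 31^2)/31 = 1209/31 = 39, a_4 = floor((46 + 31)/39) = 1.
  m_5 = 39*1 - 31 = 8, d_5 = (2170 - 8^2)/39 = 2106/39 = 54, a_5 = floor((46 + 8)/54) = 1.
  m_6 = 54*1 - 8 = 46, d_6 = (2170 - 46^2)/54 = 54/54 = 1, a_6 = floor((46 + 46)/1) = 92.
  m_7 = 1*92 - 46 = 46, d_7 = (2170 - 46^2)/1 = 54/1 = 54: (m_7, d_7) = (m_1, d_1) = (46, 54), so from here the quotients repeat a_1, ..., a_6; the period length is 6.
So sqrt(2170) = [46; (1, 1, 2, 1, 1, 92)] with period length k = 6.
k is even, so the fundamental solution of x^2 - 2170y^2 = 1 is (p_{k-1}, q_{k-1}) = (p_5, q_5); compute convergents through index 5.
Convergents (p_i = a_i*p_{i-1} + p_{i-2}, q_i = a_i*q_{i-1} + q_{i-2} with p_{-2}=0, p_{-1}=1, q_{-2}=1, q_{-1}=0):
  i=0: a_0=46, p_0 = 46*1 + 0 = 46, q_0 = 46*0 + 1 = 1.
  i=1: a_1=1, p_1 = 1*46 + 1 = 47, q_1 = 1*1 + 0 = 1.
  i=2: a_2=1, p_2 = 1*47 + 46 = 93, q_2 = 1*1 + 1 = 2.
  i=3: a_3=2, p_3 = 2*93 + 47 = 233, q_3 = 2*2 + 1 = 5.
  i=4: a_4=1, p_4 = 1*233 + 93 = 326, q_4 = 1*5 + 2 = 7.
  i=5: a_5=1, p_5 = 1*326 + 233 = 559, q_5 = 1*7 + 5 = 12.
Check: 559^2 - 2170*12^2 = 312481 - 312480 = 1, so (x, y) = (559, 12) solves the equation, and by the theorem it is the least positive solution.

(x, y) = (559, 12)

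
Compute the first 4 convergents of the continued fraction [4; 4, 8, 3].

4/1, 17/4, 140/33, 437/103

Using the convergent recurrence p_i = a_i*p_{i-1} + p_{i-2}, q_i = a_i*q_{i-1} + q_{i-2} with p_{-2}=0, p_{-1}=1, q_{-2}=1, q_{-1}=0:
  i=0: a_0=4, p_0 = 4*1 + 0 = 4, q_0 = 4*0 + 1 = 1.
  i=1: a_1=4, p_1 = 4*4 + 1 = 17, q_1 = 4*1 + 0 = 4.
  i=2: a_2=8, p_2 = 8*17 + 4 = 140, q_2 = 8*4 + 1 = 33.
  i=3: a_3=3, p_3 = 3*140 + 17 = 437, q_3 = 3*33 + 4 = 103.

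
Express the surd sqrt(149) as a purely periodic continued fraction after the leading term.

[12; (4, 1, 5, 3, 3, 5, 1, 4, 24)]

Write x_i = (sqrt(149) + m_i)/d_i with (m_0, d_0) = (0, 1). a_0 = floor(sqrt(149)) = 12, since 12^2 = 144 <= 149 < 169 = 13^2.
Iterate m_{i+1} = d_i*a_i - m_i, d_{i+1} = (149 - m_{i+1}^2)/d_i, a_{i+1} = floor((a_0 + m_{i+1})/d_{i+1}):
  m_1 = 1*12 - 0 = 12, d_1 = (149 - 12^2)/1 = 5/1 = 5, a_1 = floor((12 + 12)/5) = 4.
  m_2 = 5*4 - 12 = 8, d_2 = (149 - 8^2)/5 = 85/5 = 17, a_2 = floor((12 + 8)/17) = 1.
  m_3 = 17*1 - 8 = 9, d_3 = (149 - 9^2)/17 = 68/17 = 4, a_3 = floor((12 + 9)/4) = 5.
  m_4 = 4*5 - 9 = 11, d_4 = (149 - 11^2)/4 = 28/4 = 7, a_4 = floor((12 + 11)/7) = 3.
  m_5 = 7*3 - 11 = 10, d_5 = (149 - 10^2)/7 = 49/7 = 7, a_5 = floor((12 + 10)/7) = 3.
  m_6 = 7*3 - 10 = 11, d_6 = (149 - 11^2)/7 = 28/7 = 4, a_6 = floor((12 + 11)/4) = 5.
  m_7 = 4*5 - 11 = 9, d_7 = (149 - 9^2)/4 = 68/4 = 17, a_7 = floor((12 + 9)/17) = 1.
  m_8 = 17*1 - 9 = 8, d_8 = (149 - 8^2)/17 = 85/17 = 5, a_8 = floor((12 + 8)/5) = 4.
  m_9 = 5*4 - 8 = 12, d_9 = (149 - 12^2)/5 = 5/5 = 1, a_9 = floor((12 + 12)/1) = 24.
  m_10 = 1*24 - 12 = 12, d_10 = (149 - 12^2)/1 = 5/1 = 5: (m_10, d_10) = (m_1, d_1) = (12, 5), so from here the quotients repeat a_1, ..., a_9; the period length is 9.
Hence the expansion of sqrt(149) is a_0 = 12 followed by the repeating block 4, 1, 5, 3, 3, 5, 1, 4, 24 (period 9).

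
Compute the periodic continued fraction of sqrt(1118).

[33; (2, 3, 2, 3, 2, 66)]

Write x_i = (sqrt(1118) + m_i)/d_i with (m_0, d_0) = (0, 1). a_0 = floor(sqrt(1118)) = 33, since 33^2 = 1089 <= 1118 < 1156 = 34^2.
Iterate m_{i+1} = d_i*a_i - m_i, d_{i+1} = (1118 - m_{i+1}^2)/d_i, a_{i+1} = floor((a_0 + m_{i+1})/d_{i+1}):
  m_1 = 1*33 - 0 = 33, d_1 = (1118 - 33^2)/1 = 29/1 = 29, a_1 = floor((33 + 33)/29) = 2.
  m_2 = 29*2 - 33 = 25, d_2 = (1118 - 25^2)/29 = 493/29 = 17, a_2 = floor((33 + 25)/17) = 3.
  m_3 = 17*3 - 25 = 26, d_3 = (1118 - 26^2)/17 = 442/17 = 26, a_3 = floor((33 + 26)/26) = 2.
  m_4 = 26*2 - 26 = 26, d_4 = (1118 - 26^2)/26 = 442/26 = 17, a_4 = floor((33 + 26)/17) = 3.
  m_5 = 17*3 - 26 = 25, d_5 = (1118 - 25^2)/17 = 493/17 = 29, a_5 = floor((33 + 25)/29) = 2.
  m_6 = 29*2 - 25 = 33, d_6 = (1118 - 33^2)/29 = 29/29 = 1, a_6 = floor((33 + 33)/1) = 66.
  m_7 = 1*66 - 33 = 33, d_7 = (1118 - 33^2)/1 = 29/1 = 29: (m_7, d_7) = (m_1, d_1) = (33, 29), so from here the quotients repeat a_1, ..., a_6; the period length is 6.
Hence the expansion of sqrt(1118) is a_0 = 33 followed by the repeating block 2, 3, 2, 3, 2, 66 (period 6).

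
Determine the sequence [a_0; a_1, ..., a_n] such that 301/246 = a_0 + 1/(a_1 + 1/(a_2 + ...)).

[1; 4, 2, 8, 1, 2]

Run the Euclidean algorithm on 301 and 246; the successive quotients are the partial quotients a_0, a_1, ... (each step inverts the fractional part left over by the previous one):
  301 = 1*246 + 55, so a_0 = 1.
  246 = 4*55 + 26, so a_1 = 4.
  55 = 2*26 + 3, so a_2 = 2.
  26 = 8*3 + 2, so a_3 = 8.
  3 = 1*2 + 1, so a_4 = 1.
  2 = 2*1 + 0, so a_5 = 2.
The remainder reaches 0 after 6 divisions, so the expansion has 6 partial quotients, read off in order.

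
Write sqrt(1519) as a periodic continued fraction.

Write x_i = (sqrt(1519) + m_i)/d_i with (m_0, d_0) = (0, 1). a_0 = floor(sqrt(1519)) = 38, since 38^2 = 1444 <= 1519 < 1521 = 39^2.
Iterate m_{i+1} = d_i*a_i - m_i, d_{i+1} = (1519 - m_{i+1}^2)/d_i, a_{i+1} = floor((a_0 + m_{i+1})/d_{i+1}):
  m_1 = 1*38 - 0 = 38, d_1 = (1519 - 38^2)/1 = 75/1 = 75, a_1 = floor((38 + 38)/75) = 1.
  m_2 = 75*1 - 38 = 37, d_2 = (1519 - 37^2)/75 = 150/75 = 2, a_2 = floor((38 + 37)/2) = 37.
  m_3 = 2*37 - 37 = 37, d_3 = (1519 - 37^2)/2 = 150/2 = 75, a_3 = floor((38 + 37)/75) = 1.
  m_4 = 75*1 - 37 = 38, d_4 = (1519 - 38^2)/75 = 75/75 = 1, a_4 = floor((38 + 38)/1) = 76.
  m_5 = 1*76 - 38 = 38, d_5 = (1519 - 38^2)/1 = 75/1 = 75: (m_5, d_5) = (m_1, d_1) = (38, 75), so from here the quotients repeat a_1, ..., a_4; the period length is 4.
Hence the expansion of sqrt(1519) is a_0 = 38 followed by the repeating block 1, 37, 1, 76 (period 4).

[38; (1, 37, 1, 76)]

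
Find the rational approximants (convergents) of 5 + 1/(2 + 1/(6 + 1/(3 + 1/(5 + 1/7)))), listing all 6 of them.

Using the convergent recurrence p_i = a_i*p_{i-1} + p_{i-2}, q_i = a_i*q_{i-1} + q_{i-2} with p_{-2}=0, p_{-1}=1, q_{-2}=1, q_{-1}=0:
  i=0: a_0=5, p_0 = 5*1 + 0 = 5, q_0 = 5*0 + 1 = 1.
  i=1: a_1=2, p_1 = 2*5 + 1 = 11, q_1 = 2*1 + 0 = 2.
  i=2: a_2=6, p_2 = 6*11 + 5 = 71, q_2 = 6*2 + 1 = 13.
  i=3: a_3=3, p_3 = 3*71 + 11 = 224, q_3 = 3*13 + 2 = 41.
  i=4: a_4=5, p_4 = 5*224 + 71 = 1191, q_4 = 5*41 + 13 = 218.
  i=5: a_5=7, p_5 = 7*1191 + 224 = 8561, q_5 = 7*218 + 41 = 1567.

5/1, 11/2, 71/13, 224/41, 1191/218, 8561/1567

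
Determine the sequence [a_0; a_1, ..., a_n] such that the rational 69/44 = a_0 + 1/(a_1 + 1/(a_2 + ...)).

[1; 1, 1, 3, 6]

Run the Euclidean algorithm on 69 and 44; the successive quotients are the partial quotients a_0, a_1, ... (each step inverts the fractional part left over by the previous one):
  69 = 1*44 + 25, so a_0 = 1.
  44 = 1*25 + 19, so a_1 = 1.
  25 = 1*19 + 6, so a_2 = 1.
  19 = 3*6 + 1, so a_3 = 3.
  6 = 6*1 + 0, so a_4 = 6.
The remainder reaches 0 after 5 divisions, so the expansion has 5 partial quotients, read off in order.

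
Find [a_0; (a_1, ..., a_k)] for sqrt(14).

Write x_i = (sqrt(14) + m_i)/d_i with (m_0, d_0) = (0, 1). a_0 = floor(sqrt(14)) = 3, since 3^2 = 9 <= 14 < 16 = 4^2.
Iterate m_{i+1} = d_i*a_i - m_i, d_{i+1} = (14 - m_{i+1}^2)/d_i, a_{i+1} = floor((a_0 + m_{i+1})/d_{i+1}):
  m_1 = 1*3 - 0 = 3, d_1 = (14 - 3^2)/1 = 5/1 = 5, a_1 = floor((3 + 3)/5) = 1.
  m_2 = 5*1 - 3 = 2, d_2 = (14 - 2^2)/5 = 10/5 = 2, a_2 = floor((3 + 2)/2) = 2.
  m_3 = 2*2 - 2 = 2, d_3 = (14 - 2^2)/2 = 10/2 = 5, a_3 = floor((3 + 2)/5) = 1.
  m_4 = 5*1 - 2 = 3, d_4 = (14 - 3^2)/5 = 5/5 = 1, a_4 = floor((3 + 3)/1) = 6.
  m_5 = 1*6 - 3 = 3, d_5 = (14 - 3^2)/1 = 5/1 = 5: (m_5, d_5) = (m_1, d_1) = (3, 5), so from here the quotients repeat a_1, ..., a_4; the period length is 4.
Hence the expansion of sqrt(14) is a_0 = 3 followed by the repeating block 1, 2, 1, 6 (period 4).

[3; (1, 2, 1, 6)]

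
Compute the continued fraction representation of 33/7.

[4; 1, 2, 2]

Run the Euclidean algorithm on 33 and 7; the successive quotients are the partial quotients a_0, a_1, ... (each step inverts the fractional part left over by the previous one):
  33 = 4*7 + 5, so a_0 = 4.
  7 = 1*5 + 2, so a_1 = 1.
  5 = 2*2 + 1, so a_2 = 2.
  2 = 2*1 + 0, so a_3 = 2.
The remainder reaches 0 after 4 divisions, so the expansion has 4 partial quotients, read off in order.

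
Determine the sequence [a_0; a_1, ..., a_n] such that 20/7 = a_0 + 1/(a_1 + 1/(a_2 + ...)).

[2; 1, 6]

Run the Euclidean algorithm on 20 and 7; the successive quotients are the partial quotients a_0, a_1, ... (each step inverts the fractional part left over by the previous one):
  20 = 2*7 + 6, so a_0 = 2.
  7 = 1*6 + 1, so a_1 = 1.
  6 = 6*1 + 0, so a_2 = 6.
The remainder reaches 0 after 3 divisions, so the expansion has 3 partial quotients, read off in order.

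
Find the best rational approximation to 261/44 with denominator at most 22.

89/15

Expand x = 261/44 as a continued fraction with the Euclidean algorithm:
  261 = 5*44 + 41, so a_0 = 5.
  44 = 1*41 + 3, so a_1 = 1.
  41 = 13*3 + 2, so a_2 = 13.
  3 = 1*2 + 1, so a_3 = 1.
  2 = 2*1 + 0, so a_4 = 2.
so x = [5; 1, 13, 1, 2].
Convergents (p_i = a_i*p_{i-1} + p_{i-2}, q_i = a_i*q_{i-1} + q_{i-2} with p_{-2}=0, p_{-1}=1, q_{-2}=1, q_{-1}=0), until the denominator exceeds 22:
  i=0: a_0=5, p_0 = 5*1 + 0 = 5, q_0 = 5*0 + 1 = 1.
  i=1: a_1=1, p_1 = 1*5 + 1 = 6, q_1 = 1*1 + 0 = 1.
  i=2: a_2=13, p_2 = 13*6 + 5 = 83, q_2 = 13*1 + 1 = 14.
  i=3: a_3=1, p_3 = 1*83 + 6 = 89, q_3 = 1*14 + 1 = 15.
  i=4: a_4=2, p_4 = 2*89 + 83 = 261, q_4 = 2*15 + 14 = 44.
q_4 = 44 > 22, so the last convergent with denominator <= 22 is p_3/q_3 = 89/15.
The closest fraction with denominator <= 22 is either p_3/q_3 or the intermediate fraction (k*p_3 + p_2)/(k*q_3 + q_2) with the largest k >= 1 whose denominator stays <= 22; these approach x as k grows, and every other convergent or intermediate fraction in range is farther away.
Largest k: floor((22 - q_2)/q_3) = floor((22 - 14)/15) = 0.
Since k = 0, no intermediate fraction beyond p_3/q_3 has denominator <= 22, so the convergent 89/15 is the closest (its error is |261*15 - 89*44|/(44*15) = 1/660).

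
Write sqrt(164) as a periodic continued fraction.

[12; (1, 4, 6, 4, 1, 24)]

Write x_i = (sqrt(164) + m_i)/d_i with (m_0, d_0) = (0, 1). a_0 = floor(sqrt(164)) = 12, since 12^2 = 144 <= 164 < 169 = 13^2.
Iterate m_{i+1} = d_i*a_i - m_i, d_{i+1} = (164 - m_{i+1}^2)/d_i, a_{i+1} = floor((a_0 + m_{i+1})/d_{i+1}):
  m_1 = 1*12 - 0 = 12, d_1 = (164 - 12^2)/1 = 20/1 = 20, a_1 = floor((12 + 12)/20) = 1.
  m_2 = 20*1 - 12 = 8, d_2 = (164 - 8^2)/20 = 100/20 = 5, a_2 = floor((12 + 8)/5) = 4.
  m_3 = 5*4 - 8 = 12, d_3 = (164 - 12^2)/5 = 20/5 = 4, a_3 = floor((12 + 12)/4) = 6.
  m_4 = 4*6 - 12 = 12, d_4 = (164 - 12^2)/4 = 20/4 = 5, a_4 = floor((12 + 12)/5) = 4.
  m_5 = 5*4 - 12 = 8, d_5 = (164 - 8^2)/5 = 100/5 = 20, a_5 = floor((12 + 8)/20) = 1.
  m_6 = 20*1 - 8 = 12, d_6 = (164 - 12^2)/20 = 20/20 = 1, a_6 = floor((12 + 12)/1) = 24.
  m_7 = 1*24 - 12 = 12, d_7 = (164 - 12^2)/1 = 20/1 = 20: (m_7, d_7) = (m_1, d_1) = (12, 20), so from here the quotients repeat a_1, ..., a_6; the period length is 6.
Hence the expansion of sqrt(164) is a_0 = 12 followed by the repeating block 1, 4, 6, 4, 1, 24 (period 6).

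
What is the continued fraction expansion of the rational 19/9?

Run the Euclidean algorithm on 19 and 9; the successive quotients are the partial quotients a_0, a_1, ... (each step inverts the fractional part left over by the previous one):
  19 = 2*9 + 1, so a_0 = 2.
  9 = 9*1 + 0, so a_1 = 9.
The remainder reaches 0 after 2 divisions, so the expansion has 2 partial quotients, read off in order.

[2; 9]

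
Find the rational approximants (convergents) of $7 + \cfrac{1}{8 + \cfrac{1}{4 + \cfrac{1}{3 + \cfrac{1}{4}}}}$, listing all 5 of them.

Using the convergent recurrence p_i = a_i*p_{i-1} + p_{i-2}, q_i = a_i*q_{i-1} + q_{i-2} with p_{-2}=0, p_{-1}=1, q_{-2}=1, q_{-1}=0:
  i=0: a_0=7, p_0 = 7*1 + 0 = 7, q_0 = 7*0 + 1 = 1.
  i=1: a_1=8, p_1 = 8*7 + 1 = 57, q_1 = 8*1 + 0 = 8.
  i=2: a_2=4, p_2 = 4*57 + 7 = 235, q_2 = 4*8 + 1 = 33.
  i=3: a_3=3, p_3 = 3*235 + 57 = 762, q_3 = 3*33 + 8 = 107.
  i=4: a_4=4, p_4 = 4*762 + 235 = 3283, q_4 = 4*107 + 33 = 461.

7/1, 57/8, 235/33, 762/107, 3283/461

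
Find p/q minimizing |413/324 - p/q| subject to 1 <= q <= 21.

14/11

Expand x = 413/324 as a continued fraction with the Euclidean algorithm:
  413 = 1*324 + 89, so a_0 = 1.
  324 = 3*89 + 57, so a_1 = 3.
  89 = 1*57 + 32, so a_2 = 1.
  57 = 1*32 + 25, so a_3 = 1.
  32 = 1*25 + 7, so a_4 = 1.
  25 = 3*7 + 4, so a_5 = 3.
  7 = 1*4 + 3, so a_6 = 1.
  4 = 1*3 + 1, so a_7 = 1.
  3 = 3*1 + 0, so a_8 = 3.
so x = [1; 3, 1, 1, 1, 3, 1, 1, 3].
Convergents (p_i = a_i*p_{i-1} + p_{i-2}, q_i = a_i*q_{i-1} + q_{i-2} with p_{-2}=0, p_{-1}=1, q_{-2}=1, q_{-1}=0), until the denominator exceeds 21:
  i=0: a_0=1, p_0 = 1*1 + 0 = 1, q_0 = 1*0 + 1 = 1.
  i=1: a_1=3, p_1 = 3*1 + 1 = 4, q_1 = 3*1 + 0 = 3.
  i=2: a_2=1, p_2 = 1*4 + 1 = 5, q_2 = 1*3 + 1 = 4.
  i=3: a_3=1, p_3 = 1*5 + 4 = 9, q_3 = 1*4 + 3 = 7.
  i=4: a_4=1, p_4 = 1*9 + 5 = 14, q_4 = 1*7 + 4 = 11.
  i=5: a_5=3, p_5 = 3*14 + 9 = 51, q_5 = 3*11 + 7 = 40.
q_5 = 40 > 21, so the last convergent with denominator <= 21 is p_4/q_4 = 14/11.
The closest fraction with denominator <= 21 is either p_4/q_4 or the intermediate fraction (k*p_4 + p_3)/(k*q_4 + q_3) with the largest k >= 1 whose denominator stays <= 21; these approach x as k grows, and every other convergent or intermediate fraction in range is farther away.
Largest k: floor((21 - q_3)/q_4) = floor((21 - 7)/11) = 1.
That gives (1*14 + 9)/(1*11 + 7) = 23/18.
Compare the errors: |x - 14/11| = |413*11 - 14*324|/(324*11) = 7/3564, and |x - 23/18| = |413*18 - 23*324|/(324*18) = 18/5832.
Cross-multiplying, 7*5832 = 40824 < 64152 = 18*3564, so 7/3564 is smaller: the convergent 14/11 is closer to x than 23/18.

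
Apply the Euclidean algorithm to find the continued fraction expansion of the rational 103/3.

[34; 3]

Run the Euclidean algorithm on 103 and 3; the successive quotients are the partial quotients a_0, a_1, ... (each step inverts the fractional part left over by the previous one):
  103 = 34*3 + 1, so a_0 = 34.
  3 = 3*1 + 0, so a_1 = 3.
The remainder reaches 0 after 2 divisions, so the expansion has 2 partial quotients, read off in order.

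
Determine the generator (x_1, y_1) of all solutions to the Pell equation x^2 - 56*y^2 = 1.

(x, y) = (15, 2)

First expand sqrt(56) as a continued fraction. With x_i = (sqrt(56) + m_i)/d_i and (m_0, d_0) = (0, 1): a_0 = floor(sqrt(56)) = 7, since 7^2 = 49 <= 56 < 64 = 8^2.
Iterate m_{i+1} = d_i*a_i - m_i, d_{i+1} = (56 - m_{i+1}^2)/d_i, a_{i+1} = floor((a_0 + m_{i+1})/d_{i+1}):
  m_1 = 1*7 - 0 = 7, d_1 = (56 - 7^2)/1 = 7/1 = 7, a_1 = floor((7 + 7)/7) = 2.
  m_2 = 7*2 - 7 = 7, d_2 = (56 - 7^2)/7 = 7/7 = 1, a_2 = floor((7 + 7)/1) = 14.
  m_3 = 1*14 - 7 = 7, d_3 = (56 - 7^2)/1 = 7/1 = 7: (m_3, d_3) = (m_1, d_1) = (7, 7), so from here the quotients repeat a_1, a_2; the period length is 2.
So sqrt(56) = [7; (2, 14)] with period length k = 2.
k is even, so the fundamental solution of x^2 - 56y^2 = 1 is (p_{k-1}, q_{k-1}) = (p_1, q_1); compute convergents through index 1.
Convergents (p_i = a_i*p_{i-1} + p_{i-2}, q_i = a_i*q_{i-1} + q_{i-2} with p_{-2}=0, p_{-1}=1, q_{-2}=1, q_{-1}=0):
  i=0: a_0=7, p_0 = 7*1 + 0 = 7, q_0 = 7*0 + 1 = 1.
  i=1: a_1=2, p_1 = 2*7 + 1 = 15, q_1 = 2*1 + 0 = 2.
Check: 15^2 - 56*2^2 = 225 - 224 = 1, so (x, y) = (15, 2) solves the equation, and by the theorem it is the least positive solution.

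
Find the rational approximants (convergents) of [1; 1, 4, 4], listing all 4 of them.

1/1, 2/1, 9/5, 38/21

Using the convergent recurrence p_i = a_i*p_{i-1} + p_{i-2}, q_i = a_i*q_{i-1} + q_{i-2} with p_{-2}=0, p_{-1}=1, q_{-2}=1, q_{-1}=0:
  i=0: a_0=1, p_0 = 1*1 + 0 = 1, q_0 = 1*0 + 1 = 1.
  i=1: a_1=1, p_1 = 1*1 + 1 = 2, q_1 = 1*1 + 0 = 1.
  i=2: a_2=4, p_2 = 4*2 + 1 = 9, q_2 = 4*1 + 1 = 5.
  i=3: a_3=4, p_3 = 4*9 + 2 = 38, q_3 = 4*5 + 1 = 21.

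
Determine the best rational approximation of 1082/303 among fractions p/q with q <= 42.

25/7

Expand x = 1082/303 as a continued fraction with the Euclidean algorithm:
  1082 = 3*303 + 173, so a_0 = 3.
  303 = 1*173 + 130, so a_1 = 1.
  173 = 1*130 + 43, so a_2 = 1.
  130 = 3*43 + 1, so a_3 = 3.
  43 = 43*1 + 0, so a_4 = 43.
so x = [3; 1, 1, 3, 43].
Convergents (p_i = a_i*p_{i-1} + p_{i-2}, q_i = a_i*q_{i-1} + q_{i-2} with p_{-2}=0, p_{-1}=1, q_{-2}=1, q_{-1}=0), until the denominator exceeds 42:
  i=0: a_0=3, p_0 = 3*1 + 0 = 3, q_0 = 3*0 + 1 = 1.
  i=1: a_1=1, p_1 = 1*3 + 1 = 4, q_1 = 1*1 + 0 = 1.
  i=2: a_2=1, p_2 = 1*4 + 3 = 7, q_2 = 1*1 + 1 = 2.
  i=3: a_3=3, p_3 = 3*7 + 4 = 25, q_3 = 3*2 + 1 = 7.
  i=4: a_4=43, p_4 = 43*25 + 7 = 1082, q_4 = 43*7 + 2 = 303.
q_4 = 303 > 42, so the last convergent with denominator <= 42 is p_3/q_3 = 25/7.
The closest fraction with denominator <= 42 is either p_3/q_3 or the intermediate fraction (k*p_3 + p_2)/(k*q_3 + q_2) with the largest k >= 1 whose denominator stays <= 42; these approach x as k grows, and every other convergent or intermediate fraction in range is farther away.
Largest k: floor((42 - q_2)/q_3) = floor((42 - 2)/7) = 5.
That gives (5*25 + 7)/(5*7 + 2) = 132/37.
Compare the errors: |x - 25/7| = |1082*7 - 25*303|/(303*7) = 1/2121, and |x - 132/37| = |1082*37 - 132*303|/(303*37) = 38/11211.
Cross-multiplying, 1*11211 = 11211 < 80598 = 38*2121, so 1/2121 is smaller: the convergent 25/7 is closer to x than 132/37.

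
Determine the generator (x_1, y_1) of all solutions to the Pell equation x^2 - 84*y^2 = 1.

First expand sqrt(84) as a continued fraction. With x_i = (sqrt(84) + m_i)/d_i and (m_0, d_0) = (0, 1): a_0 = floor(sqrt(84)) = 9, since 9^2 = 81 <= 84 < 100 = 10^2.
Iterate m_{i+1} = d_i*a_i - m_i, d_{i+1} = (84 - m_{i+1}^2)/d_i, a_{i+1} = floor((a_0 + m_{i+1})/d_{i+1}):
  m_1 = 1*9 - 0 = 9, d_1 = (84 - 9^2)/1 = 3/1 = 3, a_1 = floor((9 + 9)/3) = 6.
  m_2 = 3*6 - 9 = 9, d_2 = (84 - 9^2)/3 = 3/3 = 1, a_2 = floor((9 + 9)/1) = 18.
  m_3 = 1*18 - 9 = 9, d_3 = (84 - 9^2)/1 = 3/1 = 3: (m_3, d_3) = (m_1, d_1) = (9, 3), so from here the quotients repeat a_1, a_2; the period length is 2.
So sqrt(84) = [9; (6, 18)] with period length k = 2.
k is even, so the fundamental solution of x^2 - 84y^2 = 1 is (p_{k-1}, q_{k-1}) = (p_1, q_1); compute convergents through index 1.
Convergents (p_i = a_i*p_{i-1} + p_{i-2}, q_i = a_i*q_{i-1} + q_{i-2} with p_{-2}=0, p_{-1}=1, q_{-2}=1, q_{-1}=0):
  i=0: a_0=9, p_0 = 9*1 + 0 = 9, q_0 = 9*0 + 1 = 1.
  i=1: a_1=6, p_1 = 6*9 + 1 = 55, q_1 = 6*1 + 0 = 6.
Check: 55^2 - 84*6^2 = 3025 - 3024 = 1, so (x, y) = (55, 6) solves the equation, and by the theorem it is the least positive solution.

(x, y) = (55, 6)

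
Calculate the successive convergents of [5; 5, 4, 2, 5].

5/1, 26/5, 109/21, 244/47, 1329/256

Using the convergent recurrence p_i = a_i*p_{i-1} + p_{i-2}, q_i = a_i*q_{i-1} + q_{i-2} with p_{-2}=0, p_{-1}=1, q_{-2}=1, q_{-1}=0:
  i=0: a_0=5, p_0 = 5*1 + 0 = 5, q_0 = 5*0 + 1 = 1.
  i=1: a_1=5, p_1 = 5*5 + 1 = 26, q_1 = 5*1 + 0 = 5.
  i=2: a_2=4, p_2 = 4*26 + 5 = 109, q_2 = 4*5 + 1 = 21.
  i=3: a_3=2, p_3 = 2*109 + 26 = 244, q_3 = 2*21 + 5 = 47.
  i=4: a_4=5, p_4 = 5*244 + 109 = 1329, q_4 = 5*47 + 21 = 256.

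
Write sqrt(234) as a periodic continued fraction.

[15; (3, 2, 1, 2, 1, 2, 3, 30)]

Write x_i = (sqrt(234) + m_i)/d_i with (m_0, d_0) = (0, 1). a_0 = floor(sqrt(234)) = 15, since 15^2 = 225 <= 234 < 256 = 16^2.
Iterate m_{i+1} = d_i*a_i - m_i, d_{i+1} = (234 - m_{i+1}^2)/d_i, a_{i+1} = floor((a_0 + m_{i+1})/d_{i+1}):
  m_1 = 1*15 - 0 = 15, d_1 = (234 - 15^2)/1 = 9/1 = 9, a_1 = floor((15 + 15)/9) = 3.
  m_2 = 9*3 - 15 = 12, d_2 = (234 - 12^2)/9 = 90/9 = 10, a_2 = floor((15 + 12)/10) = 2.
  m_3 = 10*2 - 12 = 8, d_3 = (234 - 8^2)/10 = 170/10 = 17, a_3 = floor((15 + 8)/17) = 1.
  m_4 = 17*1 - 8 = 9, d_4 = (234 - 9^2)/17 = 153/17 = 9, a_4 = floor((15 + 9)/9) = 2.
  m_5 = 9*2 - 9 = 9, d_5 = (234 - 9^2)/9 = 153/9 = 17, a_5 = floor((15 + 9)/17) = 1.
  m_6 = 17*1 - 9 = 8, d_6 = (234 - 8^2)/17 = 170/17 = 10, a_6 = floor((15 + 8)/10) = 2.
  m_7 = 10*2 - 8 = 12, d_7 = (234 - 12^2)/10 = 90/10 = 9, a_7 = floor((15 + 12)/9) = 3.
  m_8 = 9*3 - 12 = 15, d_8 = (234 - 15^2)/9 = 9/9 = 1, a_8 = floor((15 + 15)/1) = 30.
  m_9 = 1*30 - 15 = 15, d_9 = (234 - 15^2)/1 = 9/1 = 9: (m_9, d_9) = (m_1, d_1) = (15, 9), so from here the quotients repeat a_1, ..., a_8; the period length is 8.
Hence the expansion of sqrt(234) is a_0 = 15 followed by the repeating block 3, 2, 1, 2, 1, 2, 3, 30 (period 8).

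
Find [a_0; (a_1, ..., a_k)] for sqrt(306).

Write x_i = (sqrt(306) + m_i)/d_i with (m_0, d_0) = (0, 1). a_0 = floor(sqrt(306)) = 17, since 17^2 = 289 <= 306 < 324 = 18^2.
Iterate m_{i+1} = d_i*a_i - m_i, d_{i+1} = (306 - m_{i+1}^2)/d_i, a_{i+1} = floor((a_0 + m_{i+1})/d_{i+1}):
  m_1 = 1*17 - 0 = 17, d_1 = (306 - 17^2)/1 = 17/1 = 17, a_1 = floor((17 + 17)/17) = 2.
  m_2 = 17*2 - 17 = 17, d_2 = (306 - 17^2)/17 = 17/17 = 1, a_2 = floor((17 + 17)/1) = 34.
  m_3 = 1*34 - 17 = 17, d_3 = (306 - 17^2)/1 = 17/1 = 17: (m_3, d_3) = (m_1, d_1) = (17, 17), so from here the quotients repeat a_1, a_2; the period length is 2.
Hence the expansion of sqrt(306) is a_0 = 17 followed by the repeating block 2, 34 (period 2).

[17; (2, 34)]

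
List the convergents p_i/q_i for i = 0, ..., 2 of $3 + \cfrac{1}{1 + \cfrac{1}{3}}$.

3/1, 4/1, 15/4

Using the convergent recurrence p_i = a_i*p_{i-1} + p_{i-2}, q_i = a_i*q_{i-1} + q_{i-2} with p_{-2}=0, p_{-1}=1, q_{-2}=1, q_{-1}=0:
  i=0: a_0=3, p_0 = 3*1 + 0 = 3, q_0 = 3*0 + 1 = 1.
  i=1: a_1=1, p_1 = 1*3 + 1 = 4, q_1 = 1*1 + 0 = 1.
  i=2: a_2=3, p_2 = 3*4 + 3 = 15, q_2 = 3*1 + 1 = 4.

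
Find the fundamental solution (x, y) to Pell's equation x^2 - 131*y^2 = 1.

(x, y) = (10610, 927)

First expand sqrt(131) as a continued fraction. With x_i = (sqrt(131) + m_i)/d_i and (m_0, d_0) = (0, 1): a_0 = floor(sqrt(131)) = 11, since 11^2 = 121 <= 131 < 144 = 12^2.
Iterate m_{i+1} = d_i*a_i - m_i, d_{i+1} = (131 - m_{i+1}^2)/d_i, a_{i+1} = floor((a_0 + m_{i+1})/d_{i+1}):
  m_1 = 1*11 - 0 = 11, d_1 = (131 - 11^2)/1 = 10/1 = 10, a_1 = floor((11 + 11)/10) = 2.
  m_2 = 10*2 - 11 = 9, d_2 = (131 - 9^2)/10 = 50/10 = 5, a_2 = floor((11 + 9)/5) = 4.
  m_3 = 5*4 - 9 = 11, d_3 = (131 - 11^2)/5 = 10/5 = 2, a_3 = floor((11 + 11)/2) = 11.
  m_4 = 2*11 - 11 = 11, d_4 = (131 - 11^2)/2 = 10/2 = 5, a_4 = floor((11 + 11)/5) = 4.
  m_5 = 5*4 - 11 = 9, d_5 = (131 - 9^2)/5 = 50/5 = 10, a_5 = floor((11 + 9)/10) = 2.
  m_6 = 10*2 - 9 = 11, d_6 = (131 - 11^2)/10 = 10/10 = 1, a_6 = floor((11 + 11)/1) = 22.
  m_7 = 1*22 - 11 = 11, d_7 = (131 - 11^2)/1 = 10/1 = 10: (m_7, d_7) = (m_1, d_1) = (11, 10), so from here the quotients repeat a_1, ..., a_6; the period length is 6.
So sqrt(131) = [11; (2, 4, 11, 4, 2, 22)] with period length k = 6.
k is even, so the fundamental solution of x^2 - 131y^2 = 1 is (p_{k-1}, q_{k-1}) = (p_5, q_5); compute convergents through index 5.
Convergents (p_i = a_i*p_{i-1} + p_{i-2}, q_i = a_i*q_{i-1} + q_{i-2} with p_{-2}=0, p_{-1}=1, q_{-2}=1, q_{-1}=0):
  i=0: a_0=11, p_0 = 11*1 + 0 = 11, q_0 = 11*0 + 1 = 1.
  i=1: a_1=2, p_1 = 2*11 + 1 = 23, q_1 = 2*1 + 0 = 2.
  i=2: a_2=4, p_2 = 4*23 + 11 = 103, q_2 = 4*2 + 1 = 9.
  i=3: a_3=11, p_3 = 11*103 + 23 = 1156, q_3 = 11*9 + 2 = 101.
  i=4: a_4=4, p_4 = 4*1156 + 103 = 4727, q_4 = 4*101 + 9 = 413.
  i=5: a_5=2, p_5 = 2*4727 + 1156 = 10610, q_5 = 2*413 + 101 = 927.
Check: 10610^2 - 131*927^2 = 112572100 - 112572099 = 1, so (x, y) = (10610, 927) solves the equation, and by the theorem it is the least positive solution.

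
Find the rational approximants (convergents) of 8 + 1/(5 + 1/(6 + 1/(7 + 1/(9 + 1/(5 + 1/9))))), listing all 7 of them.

Using the convergent recurrence p_i = a_i*p_{i-1} + p_{i-2}, q_i = a_i*q_{i-1} + q_{i-2} with p_{-2}=0, p_{-1}=1, q_{-2}=1, q_{-1}=0:
  i=0: a_0=8, p_0 = 8*1 + 0 = 8, q_0 = 8*0 + 1 = 1.
  i=1: a_1=5, p_1 = 5*8 + 1 = 41, q_1 = 5*1 + 0 = 5.
  i=2: a_2=6, p_2 = 6*41 + 8 = 254, q_2 = 6*5 + 1 = 31.
  i=3: a_3=7, p_3 = 7*254 + 41 = 1819, q_3 = 7*31 + 5 = 222.
  i=4: a_4=9, p_4 = 9*1819 + 254 = 16625, q_4 = 9*222 + 31 = 2029.
  i=5: a_5=5, p_5 = 5*16625 + 1819 = 84944, q_5 = 5*2029 + 222 = 10367.
  i=6: a_6=9, p_6 = 9*84944 + 16625 = 781121, q_6 = 9*10367 + 2029 = 95332.

8/1, 41/5, 254/31, 1819/222, 16625/2029, 84944/10367, 781121/95332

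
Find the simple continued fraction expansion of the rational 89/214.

[0; 2, 2, 2, 8, 2]

Run the Euclidean algorithm on 89 and 214; the successive quotients are the partial quotients a_0, a_1, ... (each step inverts the fractional part left over by the previous one):
  89 = 0*214 + 89, so a_0 = 0.
  214 = 2*89 + 36, so a_1 = 2.
  89 = 2*36 + 17, so a_2 = 2.
  36 = 2*17 + 2, so a_3 = 2.
  17 = 8*2 + 1, so a_4 = 8.
  2 = 2*1 + 0, so a_5 = 2.
The remainder reaches 0 after 6 divisions, so the expansion has 6 partial quotients, read off in order.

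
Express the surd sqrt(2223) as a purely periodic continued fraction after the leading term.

[47; (6, 1, 2, 1, 1, 1, 2, 1, 6, 94)]

Write x_i = (sqrt(2223) + m_i)/d_i with (m_0, d_0) = (0, 1). a_0 = floor(sqrt(2223)) = 47, since 47^2 = 2209 <= 2223 < 2304 = 48^2.
Iterate m_{i+1} = d_i*a_i - m_i, d_{i+1} = (2223 - m_{i+1}^2)/d_i, a_{i+1} = floor((a_0 + m_{i+1})/d_{i+1}):
  m_1 = 1*47 - 0 = 47, d_1 = (2223 - 47^2)/1 = 14/1 = 14, a_1 = floor((47 + 47)/14) = 6.
  m_2 = 14*6 - 47 = 37, d_2 = (2223 - 37^2)/14 = 854/14 = 61, a_2 = floor((47 + 37)/61) = 1.
  m_3 = 61*1 - 37 = 24, d_3 = (2223 - 24^2)/61 = 1647/61 = 27, a_3 = floor((47 + 24)/27) = 2.
  m_4 = 27*2 - 24 = 30, d_4 = (2223 - 30^2)/27 = 1323/27 = 49, a_4 = floor((47 + 30)/49) = 1.
  m_5 = 49*1 - 30 = 19, d_5 = (2223 - 19^2)/49 = 1862/49 = 38, a_5 = floor((47 + 19)/38) = 1.
  m_6 = 38*1 - 19 = 19, d_6 = (2223 - 19^2)/38 = 1862/38 = 49, a_6 = floor((47 + 19)/49) = 1.
  m_7 = 49*1 - 19 = 30, d_7 = (2223 - 30^2)/49 = 1323/49 = 27, a_7 = floor((47 + 30)/27) = 2.
  m_8 = 27*2 - 30 = 24, d_8 = (2223 - 24^2)/27 = 1647/27 = 61, a_8 = floor((47 + 24)/61) = 1.
  m_9 = 61*1 - 24 = 37, d_9 = (2223 - 37^2)/61 = 854/61 = 14, a_9 = floor((47 + 37)/14) = 6.
  m_10 = 14*6 - 37 = 47, d_10 = (2223 - 47^2)/14 = 14/14 = 1, a_10 = floor((47 + 47)/1) = 94.
  m_11 = 1*94 - 47 = 47, d_11 = (2223 - 47^2)/1 = 14/1 = 14: (m_11, d_11) = (m_1, d_1) = (47, 14), so from here the quotients repeat a_1, ..., a_10; the period length is 10.
Hence the expansion of sqrt(2223) is a_0 = 47 followed by the repeating block 6, 1, 2, 1, 1, 1, 2, 1, 6, 94 (period 10).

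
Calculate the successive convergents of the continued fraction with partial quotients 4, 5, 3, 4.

4/1, 21/5, 67/16, 289/69

Using the convergent recurrence p_i = a_i*p_{i-1} + p_{i-2}, q_i = a_i*q_{i-1} + q_{i-2} with p_{-2}=0, p_{-1}=1, q_{-2}=1, q_{-1}=0:
  i=0: a_0=4, p_0 = 4*1 + 0 = 4, q_0 = 4*0 + 1 = 1.
  i=1: a_1=5, p_1 = 5*4 + 1 = 21, q_1 = 5*1 + 0 = 5.
  i=2: a_2=3, p_2 = 3*21 + 4 = 67, q_2 = 3*5 + 1 = 16.
  i=3: a_3=4, p_3 = 4*67 + 21 = 289, q_3 = 4*16 + 5 = 69.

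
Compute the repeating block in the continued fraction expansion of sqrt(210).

[14; (2, 28)]

Write x_i = (sqrt(210) + m_i)/d_i with (m_0, d_0) = (0, 1). a_0 = floor(sqrt(210)) = 14, since 14^2 = 196 <= 210 < 225 = 15^2.
Iterate m_{i+1} = d_i*a_i - m_i, d_{i+1} = (210 - m_{i+1}^2)/d_i, a_{i+1} = floor((a_0 + m_{i+1})/d_{i+1}):
  m_1 = 1*14 - 0 = 14, d_1 = (210 - 14^2)/1 = 14/1 = 14, a_1 = floor((14 + 14)/14) = 2.
  m_2 = 14*2 - 14 = 14, d_2 = (210 - 14^2)/14 = 14/14 = 1, a_2 = floor((14 + 14)/1) = 28.
  m_3 = 1*28 - 14 = 14, d_3 = (210 - 14^2)/1 = 14/1 = 14: (m_3, d_3) = (m_1, d_1) = (14, 14), so from here the quotients repeat a_1, a_2; the period length is 2.
Hence the expansion of sqrt(210) is a_0 = 14 followed by the repeating block 2, 28 (period 2).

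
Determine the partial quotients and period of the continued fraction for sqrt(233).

[15; (3, 1, 3, 1, 1, 1, 1, 3, 1, 3, 30)]

Write x_i = (sqrt(233) + m_i)/d_i with (m_0, d_0) = (0, 1). a_0 = floor(sqrt(233)) = 15, since 15^2 = 225 <= 233 < 256 = 16^2.
Iterate m_{i+1} = d_i*a_i - m_i, d_{i+1} = (233 - m_{i+1}^2)/d_i, a_{i+1} = floor((a_0 + m_{i+1})/d_{i+1}):
  m_1 = 1*15 - 0 = 15, d_1 = (233 - 15^2)/1 = 8/1 = 8, a_1 = floor((15 + 15)/8) = 3.
  m_2 = 8*3 - 15 = 9, d_2 = (233 - 9^2)/8 = 152/8 = 19, a_2 = floor((15 + 9)/19) = 1.
  m_3 = 19*1 - 9 = 10, d_3 = (233 - 10^2)/19 = 133/19 = 7, a_3 = floor((15 + 10)/7) = 3.
  m_4 = 7*3 - 10 = 11, d_4 = (233 - 11^2)/7 = 112/7 = 16, a_4 = floor((15 + 11)/16) = 1.
  m_5 = 16*1 - 11 = 5, d_5 = (233 - 5^2)/16 = 208/16 = 13, a_5 = floor((15 + 5)/13) = 1.
  m_6 = 13*1 - 5 = 8, d_6 = (233 - 8^2)/13 = 169/13 = 13, a_6 = floor((15 + 8)/13) = 1.
  m_7 = 13*1 - 8 = 5, d_7 = (233 - 5^2)/13 = 208/13 = 16, a_7 = floor((15 + 5)/16) = 1.
  m_8 = 16*1 - 5 = 11, d_8 = (233 - 11^2)/16 = 112/16 = 7, a_8 = floor((15 + 11)/7) = 3.
  m_9 = 7*3 - 11 = 10, d_9 = (233 - 10^2)/7 = 133/7 = 19, a_9 = floor((15 + 10)/19) = 1.
  m_10 = 19*1 - 10 = 9, d_10 = (233 - 9^2)/19 = 152/19 = 8, a_10 = floor((15 + 9)/8) = 3.
  m_11 = 8*3 - 9 = 15, d_11 = (233 - 15^2)/8 = 8/8 = 1, a_11 = floor((15 + 15)/1) = 30.
  m_12 = 1*30 - 15 = 15, d_12 = (233 - 15^2)/1 = 8/1 = 8: (m_12, d_12) = (m_1, d_1) = (15, 8), so from here the quotients repeat a_1, ..., a_11; the period length is 11.
Hence the expansion of sqrt(233) is a_0 = 15 followed by the repeating block 3, 1, 3, 1, 1, 1, 1, 3, 1, 3, 30 (period 11).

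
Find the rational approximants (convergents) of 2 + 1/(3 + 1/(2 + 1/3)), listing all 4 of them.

2/1, 7/3, 16/7, 55/24

Using the convergent recurrence p_i = a_i*p_{i-1} + p_{i-2}, q_i = a_i*q_{i-1} + q_{i-2} with p_{-2}=0, p_{-1}=1, q_{-2}=1, q_{-1}=0:
  i=0: a_0=2, p_0 = 2*1 + 0 = 2, q_0 = 2*0 + 1 = 1.
  i=1: a_1=3, p_1 = 3*2 + 1 = 7, q_1 = 3*1 + 0 = 3.
  i=2: a_2=2, p_2 = 2*7 + 2 = 16, q_2 = 2*3 + 1 = 7.
  i=3: a_3=3, p_3 = 3*16 + 7 = 55, q_3 = 3*7 + 3 = 24.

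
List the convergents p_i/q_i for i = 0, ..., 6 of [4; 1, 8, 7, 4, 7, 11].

Using the convergent recurrence p_i = a_i*p_{i-1} + p_{i-2}, q_i = a_i*q_{i-1} + q_{i-2} with p_{-2}=0, p_{-1}=1, q_{-2}=1, q_{-1}=0:
  i=0: a_0=4, p_0 = 4*1 + 0 = 4, q_0 = 4*0 + 1 = 1.
  i=1: a_1=1, p_1 = 1*4 + 1 = 5, q_1 = 1*1 + 0 = 1.
  i=2: a_2=8, p_2 = 8*5 + 4 = 44, q_2 = 8*1 + 1 = 9.
  i=3: a_3=7, p_3 = 7*44 + 5 = 313, q_3 = 7*9 + 1 = 64.
  i=4: a_4=4, p_4 = 4*313 + 44 = 1296, q_4 = 4*64 + 9 = 265.
  i=5: a_5=7, p_5 = 7*1296 + 313 = 9385, q_5 = 7*265 + 64 = 1919.
  i=6: a_6=11, p_6 = 11*9385 + 1296 = 104531, q_6 = 11*1919 + 265 = 21374.

4/1, 5/1, 44/9, 313/64, 1296/265, 9385/1919, 104531/21374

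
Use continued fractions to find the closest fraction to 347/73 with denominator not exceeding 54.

252/53

Expand x = 347/73 as a continued fraction with the Euclidean algorithm:
  347 = 4*73 + 55, so a_0 = 4.
  73 = 1*55 + 18, so a_1 = 1.
  55 = 3*18 + 1, so a_2 = 3.
  18 = 18*1 + 0, so a_3 = 18.
so x = [4; 1, 3, 18].
Convergents (p_i = a_i*p_{i-1} + p_{i-2}, q_i = a_i*q_{i-1} + q_{i-2} with p_{-2}=0, p_{-1}=1, q_{-2}=1, q_{-1}=0), until the denominator exceeds 54:
  i=0: a_0=4, p_0 = 4*1 + 0 = 4, q_0 = 4*0 + 1 = 1.
  i=1: a_1=1, p_1 = 1*4 + 1 = 5, q_1 = 1*1 + 0 = 1.
  i=2: a_2=3, p_2 = 3*5 + 4 = 19, q_2 = 3*1 + 1 = 4.
  i=3: a_3=18, p_3 = 18*19 + 5 = 347, q_3 = 18*4 + 1 = 73.
q_3 = 73 > 54, so the last convergent with denominator <= 54 is p_2/q_2 = 19/4.
The closest fraction with denominator <= 54 is either p_2/q_2 or the intermediate fraction (k*p_2 + p_1)/(k*q_2 + q_1) with the largest k >= 1 whose denominator stays <= 54; these approach x as k grows, and every other convergent or intermediate fraction in range is farther away.
Largest k: floor((54 - q_1)/q_2) = floor((54 - 1)/4) = 13.
That gives (13*19 + 5)/(13*4 + 1) = 252/53.
Compare the errors: |x - 19/4| = |347*4 - 19*73|/(73*4) = 1/292, and |x - 252/53| = |347*53 - 252*73|/(73*53) = 5/3869.
Cross-multiplying, 5*292 = 1460 < 3869 = 1*3869, so 5/3869 is smaller: the intermediate fraction 252/53 is closer to x than 19/4.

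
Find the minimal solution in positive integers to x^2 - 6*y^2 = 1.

First expand sqrt(6) as a continued fraction. With x_i = (sqrt(6) + m_i)/d_i and (m_0, d_0) = (0, 1): a_0 = floor(sqrt(6)) = 2, since 2^2 = 4 <= 6 < 9 = 3^2.
Iterate m_{i+1} = d_i*a_i - m_i, d_{i+1} = (6 - m_{i+1}^2)/d_i, a_{i+1} = floor((a_0 + m_{i+1})/d_{i+1}):
  m_1 = 1*2 - 0 = 2, d_1 = (6 - 2^2)/1 = 2/1 = 2, a_1 = floor((2 + 2)/2) = 2.
  m_2 = 2*2 - 2 = 2, d_2 = (6 - 2^2)/2 = 2/2 = 1, a_2 = floor((2 + 2)/1) = 4.
  m_3 = 1*4 - 2 = 2, d_3 = (6 - 2^2)/1 = 2/1 = 2: (m_3, d_3) = (m_1, d_1) = (2, 2), so from here the quotients repeat a_1, a_2; the period length is 2.
So sqrt(6) = [2; (2, 4)] with period length k = 2.
k is even, so the fundamental solution of x^2 - 6y^2 = 1 is (p_{k-1}, q_{k-1}) = (p_1, q_1); compute convergents through index 1.
Convergents (p_i = a_i*p_{i-1} + p_{i-2}, q_i = a_i*q_{i-1} + q_{i-2} with p_{-2}=0, p_{-1}=1, q_{-2}=1, q_{-1}=0):
  i=0: a_0=2, p_0 = 2*1 + 0 = 2, q_0 = 2*0 + 1 = 1.
  i=1: a_1=2, p_1 = 2*2 + 1 = 5, q_1 = 2*1 + 0 = 2.
Check: 5^2 - 6*2^2 = 25 - 24 = 1, so (x, y) = (5, 2) solves the equation, and by the theorem it is the least positive solution.

(x, y) = (5, 2)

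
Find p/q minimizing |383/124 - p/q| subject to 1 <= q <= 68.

139/45

Expand x = 383/124 as a continued fraction with the Euclidean algorithm:
  383 = 3*124 + 11, so a_0 = 3.
  124 = 11*11 + 3, so a_1 = 11.
  11 = 3*3 + 2, so a_2 = 3.
  3 = 1*2 + 1, so a_3 = 1.
  2 = 2*1 + 0, so a_4 = 2.
so x = [3; 11, 3, 1, 2].
Convergents (p_i = a_i*p_{i-1} + p_{i-2}, q_i = a_i*q_{i-1} + q_{i-2} with p_{-2}=0, p_{-1}=1, q_{-2}=1, q_{-1}=0), until the denominator exceeds 68:
  i=0: a_0=3, p_0 = 3*1 + 0 = 3, q_0 = 3*0 + 1 = 1.
  i=1: a_1=11, p_1 = 11*3 + 1 = 34, q_1 = 11*1 + 0 = 11.
  i=2: a_2=3, p_2 = 3*34 + 3 = 105, q_2 = 3*11 + 1 = 34.
  i=3: a_3=1, p_3 = 1*105 + 34 = 139, q_3 = 1*34 + 11 = 45.
  i=4: a_4=2, p_4 = 2*139 + 105 = 383, q_4 = 2*45 + 34 = 124.
q_4 = 124 > 68, so the last convergent with denominator <= 68 is p_3/q_3 = 139/45.
The closest fraction with denominator <= 68 is either p_3/q_3 or the intermediate fraction (k*p_3 + p_2)/(k*q_3 + q_2) with the largest k >= 1 whose denominator stays <= 68; these approach x as k grows, and every other convergent or intermediate fraction in range is farther away.
Largest k: floor((68 - q_2)/q_3) = floor((68 - 34)/45) = 0.
Since k = 0, no intermediate fraction beyond p_3/q_3 has denominator <= 68, so the convergent 139/45 is the closest (its error is |383*45 - 139*124|/(124*45) = 1/5580).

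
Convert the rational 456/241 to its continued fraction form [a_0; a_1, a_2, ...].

Run the Euclidean algorithm on 456 and 241; the successive quotients are the partial quotients a_0, a_1, ... (each step inverts the fractional part left over by the previous one):
  456 = 1*241 + 215, so a_0 = 1.
  241 = 1*215 + 26, so a_1 = 1.
  215 = 8*26 + 7, so a_2 = 8.
  26 = 3*7 + 5, so a_3 = 3.
  7 = 1*5 + 2, so a_4 = 1.
  5 = 2*2 + 1, so a_5 = 2.
  2 = 2*1 + 0, so a_6 = 2.
The remainder reaches 0 after 7 divisions, so the expansion has 7 partial quotients, read off in order.

[1; 1, 8, 3, 1, 2, 2]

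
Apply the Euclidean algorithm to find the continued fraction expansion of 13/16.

[0; 1, 4, 3]

Run the Euclidean algorithm on 13 and 16; the successive quotients are the partial quotients a_0, a_1, ... (each step inverts the fractional part left over by the previous one):
  13 = 0*16 + 13, so a_0 = 0.
  16 = 1*13 + 3, so a_1 = 1.
  13 = 4*3 + 1, so a_2 = 4.
  3 = 3*1 + 0, so a_3 = 3.
The remainder reaches 0 after 4 divisions, so the expansion has 4 partial quotients, read off in order.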